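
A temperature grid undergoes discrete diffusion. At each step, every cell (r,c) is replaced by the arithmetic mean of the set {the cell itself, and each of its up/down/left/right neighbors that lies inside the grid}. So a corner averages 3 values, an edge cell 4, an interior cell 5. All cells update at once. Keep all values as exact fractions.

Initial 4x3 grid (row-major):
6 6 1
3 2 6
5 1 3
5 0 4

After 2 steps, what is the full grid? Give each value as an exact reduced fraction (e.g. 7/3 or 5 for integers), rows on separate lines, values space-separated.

Answer: 17/4 1001/240 133/36
161/40 331/100 433/120
391/120 153/50 331/120
28/9 311/120 25/9

Derivation:
After step 1:
  5 15/4 13/3
  4 18/5 3
  7/2 11/5 7/2
  10/3 5/2 7/3
After step 2:
  17/4 1001/240 133/36
  161/40 331/100 433/120
  391/120 153/50 331/120
  28/9 311/120 25/9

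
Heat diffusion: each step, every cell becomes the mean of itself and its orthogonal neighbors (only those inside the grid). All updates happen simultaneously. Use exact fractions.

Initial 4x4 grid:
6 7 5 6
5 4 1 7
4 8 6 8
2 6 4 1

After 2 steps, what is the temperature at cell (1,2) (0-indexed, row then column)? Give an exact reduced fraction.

Answer: 101/20

Derivation:
Step 1: cell (1,2) = 23/5
Step 2: cell (1,2) = 101/20
Full grid after step 2:
  65/12 85/16 417/80 65/12
  41/8 509/100 101/20 27/5
  191/40 103/20 507/100 311/60
  55/12 377/80 1139/240 169/36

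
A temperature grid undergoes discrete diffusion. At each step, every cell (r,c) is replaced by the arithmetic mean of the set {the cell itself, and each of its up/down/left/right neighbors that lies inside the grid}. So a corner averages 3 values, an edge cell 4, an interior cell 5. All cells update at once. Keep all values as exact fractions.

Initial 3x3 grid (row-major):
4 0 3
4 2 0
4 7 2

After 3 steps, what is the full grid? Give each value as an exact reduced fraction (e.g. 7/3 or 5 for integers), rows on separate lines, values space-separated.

Answer: 6031/2160 33737/14400 353/180
23581/7200 16819/6000 3743/1600
889/240 15929/4800 1021/360

Derivation:
After step 1:
  8/3 9/4 1
  7/2 13/5 7/4
  5 15/4 3
After step 2:
  101/36 511/240 5/3
  413/120 277/100 167/80
  49/12 287/80 17/6
After step 3:
  6031/2160 33737/14400 353/180
  23581/7200 16819/6000 3743/1600
  889/240 15929/4800 1021/360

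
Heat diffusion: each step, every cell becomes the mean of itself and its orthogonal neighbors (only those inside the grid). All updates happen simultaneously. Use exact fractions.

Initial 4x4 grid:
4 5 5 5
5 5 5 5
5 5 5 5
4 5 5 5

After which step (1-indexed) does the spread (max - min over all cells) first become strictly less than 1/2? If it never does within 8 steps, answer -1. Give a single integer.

Answer: 1

Derivation:
Step 1: max=5, min=14/3, spread=1/3
  -> spread < 1/2 first at step 1
Step 2: max=5, min=85/18, spread=5/18
Step 3: max=5, min=2069/432, spread=91/432
Step 4: max=374/75, min=62399/12960, spread=11141/64800
Step 5: max=179131/36000, min=626471/129600, spread=92003/648000
Step 6: max=223433/45000, min=94205143/19440000, spread=2317913/19440000
Step 7: max=51385/10368, min=2831841727/583200000, spread=58564523/583200000
Step 8: max=2404861007/486000000, min=85098473419/17496000000, spread=1476522833/17496000000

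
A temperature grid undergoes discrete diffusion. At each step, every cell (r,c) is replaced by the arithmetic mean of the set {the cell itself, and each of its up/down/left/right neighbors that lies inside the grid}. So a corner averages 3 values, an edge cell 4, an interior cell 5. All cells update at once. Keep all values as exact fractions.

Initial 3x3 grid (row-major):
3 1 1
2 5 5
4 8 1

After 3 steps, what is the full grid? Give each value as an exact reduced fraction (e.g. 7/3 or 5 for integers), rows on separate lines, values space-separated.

Answer: 541/180 20837/7200 3211/1080
25237/7200 10769/3000 4127/1200
1109/270 29387/7200 4361/1080

Derivation:
After step 1:
  2 5/2 7/3
  7/2 21/5 3
  14/3 9/2 14/3
After step 2:
  8/3 331/120 47/18
  431/120 177/50 71/20
  38/9 541/120 73/18
After step 3:
  541/180 20837/7200 3211/1080
  25237/7200 10769/3000 4127/1200
  1109/270 29387/7200 4361/1080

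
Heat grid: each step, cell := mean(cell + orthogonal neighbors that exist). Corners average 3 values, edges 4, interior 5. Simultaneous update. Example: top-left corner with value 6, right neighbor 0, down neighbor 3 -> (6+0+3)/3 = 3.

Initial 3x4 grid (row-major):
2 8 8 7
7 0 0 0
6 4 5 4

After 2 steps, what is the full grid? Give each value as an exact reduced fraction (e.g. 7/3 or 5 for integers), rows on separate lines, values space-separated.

Answer: 167/36 1183/240 357/80 9/2
1133/240 92/25 363/100 267/80
79/18 247/60 63/20 3

Derivation:
After step 1:
  17/3 9/2 23/4 5
  15/4 19/5 13/5 11/4
  17/3 15/4 13/4 3
After step 2:
  167/36 1183/240 357/80 9/2
  1133/240 92/25 363/100 267/80
  79/18 247/60 63/20 3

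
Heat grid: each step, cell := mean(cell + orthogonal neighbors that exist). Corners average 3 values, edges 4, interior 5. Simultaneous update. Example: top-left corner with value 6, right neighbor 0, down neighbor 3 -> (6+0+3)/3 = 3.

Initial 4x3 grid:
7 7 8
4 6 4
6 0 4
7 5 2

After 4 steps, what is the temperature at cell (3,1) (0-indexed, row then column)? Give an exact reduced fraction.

Step 1: cell (3,1) = 7/2
Step 2: cell (3,1) = 521/120
Step 3: cell (3,1) = 28579/7200
Step 4: cell (3,1) = 1831121/432000
Full grid after step 4:
  61499/10800 1198073/216000 89561/16200
  23261/4500 116173/22500 262757/54000
  7187/1500 787309/180000 233107/54000
  95263/21600 1831121/432000 252739/64800

Answer: 1831121/432000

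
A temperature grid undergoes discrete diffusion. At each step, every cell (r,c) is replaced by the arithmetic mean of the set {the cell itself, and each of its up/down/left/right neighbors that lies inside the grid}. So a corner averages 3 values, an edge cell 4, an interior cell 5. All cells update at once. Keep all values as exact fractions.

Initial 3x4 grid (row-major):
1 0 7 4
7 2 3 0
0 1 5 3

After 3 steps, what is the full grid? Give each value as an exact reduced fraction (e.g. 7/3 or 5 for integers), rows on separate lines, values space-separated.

After step 1:
  8/3 5/2 7/2 11/3
  5/2 13/5 17/5 5/2
  8/3 2 3 8/3
After step 2:
  23/9 169/60 49/15 29/9
  313/120 13/5 3 367/120
  43/18 77/30 83/30 49/18
After step 3:
  2873/1080 2023/720 443/144 3437/1080
  731/288 1631/600 1763/600 4321/1440
  2723/1080 929/360 199/72 3077/1080

Answer: 2873/1080 2023/720 443/144 3437/1080
731/288 1631/600 1763/600 4321/1440
2723/1080 929/360 199/72 3077/1080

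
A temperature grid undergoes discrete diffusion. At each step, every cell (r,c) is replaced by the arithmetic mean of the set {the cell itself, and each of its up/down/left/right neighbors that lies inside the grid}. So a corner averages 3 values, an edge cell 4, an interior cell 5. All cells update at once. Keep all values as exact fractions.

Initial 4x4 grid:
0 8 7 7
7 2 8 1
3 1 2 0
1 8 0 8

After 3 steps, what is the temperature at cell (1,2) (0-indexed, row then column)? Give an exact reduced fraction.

Answer: 4193/1000

Derivation:
Step 1: cell (1,2) = 4
Step 2: cell (1,2) = 229/50
Step 3: cell (1,2) = 4193/1000
Full grid after step 3:
  3269/720 11213/2400 4151/800 39/8
  4609/1200 8507/2000 4193/1000 10153/2400
  4121/1200 1733/500 20401/6000 24259/7200
  601/180 3871/1200 11837/3600 6607/2160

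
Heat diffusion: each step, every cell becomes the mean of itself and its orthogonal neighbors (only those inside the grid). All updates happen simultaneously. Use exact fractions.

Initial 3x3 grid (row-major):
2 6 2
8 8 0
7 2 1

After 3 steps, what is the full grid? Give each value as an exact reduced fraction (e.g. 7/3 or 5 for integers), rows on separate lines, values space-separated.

Answer: 10943/2160 10531/2400 7513/2160
25087/4800 3179/750 48311/14400
10783/2160 30193/7200 2291/720

Derivation:
After step 1:
  16/3 9/2 8/3
  25/4 24/5 11/4
  17/3 9/2 1
After step 2:
  193/36 173/40 119/36
  441/80 114/25 673/240
  197/36 479/120 11/4
After step 3:
  10943/2160 10531/2400 7513/2160
  25087/4800 3179/750 48311/14400
  10783/2160 30193/7200 2291/720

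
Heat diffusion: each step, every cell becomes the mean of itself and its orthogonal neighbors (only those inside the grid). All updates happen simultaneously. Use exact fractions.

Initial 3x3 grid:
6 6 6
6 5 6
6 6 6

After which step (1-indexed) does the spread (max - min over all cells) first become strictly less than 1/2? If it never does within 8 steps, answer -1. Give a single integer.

Answer: 1

Derivation:
Step 1: max=6, min=23/4, spread=1/4
  -> spread < 1/2 first at step 1
Step 2: max=471/80, min=144/25, spread=51/400
Step 3: max=2113/360, min=27977/4800, spread=589/14400
Step 4: max=1686919/288000, min=175057/30000, spread=31859/1440000
Step 5: max=10535279/1800000, min=100988393/17280000, spread=751427/86400000
Step 6: max=6065736871/1036800000, min=631365313/108000000, spread=23149331/5184000000
Step 7: max=37905068111/6480000000, min=363765345737/62208000000, spread=616540643/311040000000
Step 8: max=21830947991239/3732480000000, min=2273687546017/388800000000, spread=17737747379/18662400000000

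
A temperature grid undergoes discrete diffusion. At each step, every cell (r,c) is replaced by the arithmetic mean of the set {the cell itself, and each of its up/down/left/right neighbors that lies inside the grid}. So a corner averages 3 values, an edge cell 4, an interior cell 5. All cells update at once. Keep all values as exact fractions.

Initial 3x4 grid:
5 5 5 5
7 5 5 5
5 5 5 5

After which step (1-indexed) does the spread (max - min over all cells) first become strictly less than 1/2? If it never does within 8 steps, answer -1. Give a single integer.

Answer: 3

Derivation:
Step 1: max=17/3, min=5, spread=2/3
Step 2: max=667/120, min=5, spread=67/120
Step 3: max=5837/1080, min=5, spread=437/1080
  -> spread < 1/2 first at step 3
Step 4: max=2317531/432000, min=2509/500, spread=29951/86400
Step 5: max=20655821/3888000, min=17033/3375, spread=206761/777600
Step 6: max=8232195571/1555200000, min=13665671/2700000, spread=14430763/62208000
Step 7: max=491667741689/93312000000, min=1097652727/216000000, spread=139854109/746496000
Step 8: max=29416071890251/5598720000000, min=99051228977/19440000000, spread=7114543559/44789760000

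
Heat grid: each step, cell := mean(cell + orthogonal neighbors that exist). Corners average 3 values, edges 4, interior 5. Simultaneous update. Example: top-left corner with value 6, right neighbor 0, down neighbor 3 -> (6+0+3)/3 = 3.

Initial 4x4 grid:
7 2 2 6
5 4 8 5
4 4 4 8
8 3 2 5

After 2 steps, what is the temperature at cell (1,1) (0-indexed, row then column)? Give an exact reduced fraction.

Answer: 87/20

Derivation:
Step 1: cell (1,1) = 23/5
Step 2: cell (1,1) = 87/20
Full grid after step 2:
  161/36 1051/240 1031/240 187/36
  1171/240 87/20 513/100 1271/240
  381/80 231/50 113/25 449/80
  29/6 331/80 359/80 14/3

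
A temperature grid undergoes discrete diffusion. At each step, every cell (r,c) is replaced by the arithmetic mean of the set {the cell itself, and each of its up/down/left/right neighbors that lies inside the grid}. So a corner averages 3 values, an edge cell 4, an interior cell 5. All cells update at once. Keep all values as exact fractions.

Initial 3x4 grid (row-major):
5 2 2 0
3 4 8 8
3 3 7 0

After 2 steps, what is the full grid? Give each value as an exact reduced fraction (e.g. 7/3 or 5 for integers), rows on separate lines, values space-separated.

After step 1:
  10/3 13/4 3 10/3
  15/4 4 29/5 4
  3 17/4 9/2 5
After step 2:
  31/9 163/48 923/240 31/9
  169/48 421/100 213/50 68/15
  11/3 63/16 391/80 9/2

Answer: 31/9 163/48 923/240 31/9
169/48 421/100 213/50 68/15
11/3 63/16 391/80 9/2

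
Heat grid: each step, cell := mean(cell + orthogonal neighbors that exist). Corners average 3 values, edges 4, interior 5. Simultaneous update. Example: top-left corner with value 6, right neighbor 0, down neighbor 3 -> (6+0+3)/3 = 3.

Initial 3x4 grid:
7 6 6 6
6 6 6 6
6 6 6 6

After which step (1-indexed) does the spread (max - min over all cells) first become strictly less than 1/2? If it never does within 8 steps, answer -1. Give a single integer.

Answer: 1

Derivation:
Step 1: max=19/3, min=6, spread=1/3
  -> spread < 1/2 first at step 1
Step 2: max=113/18, min=6, spread=5/18
Step 3: max=1337/216, min=6, spread=41/216
Step 4: max=159737/25920, min=6, spread=4217/25920
Step 5: max=9540349/1555200, min=43279/7200, spread=38417/311040
Step 6: max=571072211/93312000, min=866597/144000, spread=1903471/18662400
Step 7: max=34193309089/5598720000, min=26035759/4320000, spread=18038617/223948800
Step 8: max=2048807382851/335923200000, min=2345726759/388800000, spread=883978523/13436928000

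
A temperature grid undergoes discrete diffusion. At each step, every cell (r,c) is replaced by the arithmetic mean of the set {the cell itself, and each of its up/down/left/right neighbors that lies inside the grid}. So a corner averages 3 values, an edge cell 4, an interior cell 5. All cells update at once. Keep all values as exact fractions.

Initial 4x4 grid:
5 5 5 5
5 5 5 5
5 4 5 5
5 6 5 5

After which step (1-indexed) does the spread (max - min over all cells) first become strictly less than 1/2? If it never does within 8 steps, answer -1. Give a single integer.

Step 1: max=16/3, min=19/4, spread=7/12
Step 2: max=247/48, min=487/100, spread=331/1200
  -> spread < 1/2 first at step 2
Step 3: max=547/108, min=1967/400, spread=1591/10800
Step 4: max=1087727/216000, min=14243/2880, spread=9751/108000
Step 5: max=10841983/2160000, min=71333/14400, spread=142033/2160000
Step 6: max=97395473/19440000, min=8930131/1800000, spread=4750291/97200000
Step 7: max=9729185071/1944000000, min=964798267/194400000, spread=9022489/216000000
Step 8: max=87500361161/17496000000, min=3219063553/648000000, spread=58564523/1749600000

Answer: 2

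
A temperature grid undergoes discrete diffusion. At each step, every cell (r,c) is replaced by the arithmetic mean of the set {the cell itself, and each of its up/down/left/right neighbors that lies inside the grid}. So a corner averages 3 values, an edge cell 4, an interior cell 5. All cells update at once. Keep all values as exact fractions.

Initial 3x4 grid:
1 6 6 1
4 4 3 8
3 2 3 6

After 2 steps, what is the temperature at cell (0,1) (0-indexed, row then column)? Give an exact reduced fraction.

Answer: 943/240

Derivation:
Step 1: cell (0,1) = 17/4
Step 2: cell (0,1) = 943/240
Full grid after step 2:
  131/36 943/240 361/80 9/2
  101/30 377/100 103/25 599/120
  3 133/40 509/120 41/9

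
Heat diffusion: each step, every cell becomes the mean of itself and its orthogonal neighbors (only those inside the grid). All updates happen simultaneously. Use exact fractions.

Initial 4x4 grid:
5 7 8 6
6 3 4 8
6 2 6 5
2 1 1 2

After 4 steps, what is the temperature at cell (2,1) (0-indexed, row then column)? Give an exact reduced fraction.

Step 1: cell (2,1) = 18/5
Step 2: cell (2,1) = 171/50
Step 3: cell (2,1) = 1903/500
Step 4: cell (2,1) = 3827/1000
Full grid after step 4:
  28349/5400 194387/36000 621733/108000 95117/16200
  168247/36000 72919/15000 228407/45000 581653/108000
  139459/36000 3827/1000 186649/45000 468617/108000
  17543/5400 13011/4000 363197/108000 12047/3240

Answer: 3827/1000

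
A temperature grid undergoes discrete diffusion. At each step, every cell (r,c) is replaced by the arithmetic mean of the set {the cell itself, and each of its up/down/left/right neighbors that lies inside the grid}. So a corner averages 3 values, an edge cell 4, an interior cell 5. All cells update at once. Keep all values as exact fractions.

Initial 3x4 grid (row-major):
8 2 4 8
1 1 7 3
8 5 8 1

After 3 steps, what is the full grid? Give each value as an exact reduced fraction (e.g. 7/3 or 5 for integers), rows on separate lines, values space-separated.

After step 1:
  11/3 15/4 21/4 5
  9/2 16/5 23/5 19/4
  14/3 11/2 21/4 4
After step 2:
  143/36 119/30 93/20 5
  481/120 431/100 461/100 367/80
  44/9 1117/240 387/80 14/3
After step 3:
  4301/1080 15209/3600 1367/300 1139/240
  30923/7200 25859/6000 4599/1000 22637/4800
  9757/2160 33643/7200 11261/2400 1691/360

Answer: 4301/1080 15209/3600 1367/300 1139/240
30923/7200 25859/6000 4599/1000 22637/4800
9757/2160 33643/7200 11261/2400 1691/360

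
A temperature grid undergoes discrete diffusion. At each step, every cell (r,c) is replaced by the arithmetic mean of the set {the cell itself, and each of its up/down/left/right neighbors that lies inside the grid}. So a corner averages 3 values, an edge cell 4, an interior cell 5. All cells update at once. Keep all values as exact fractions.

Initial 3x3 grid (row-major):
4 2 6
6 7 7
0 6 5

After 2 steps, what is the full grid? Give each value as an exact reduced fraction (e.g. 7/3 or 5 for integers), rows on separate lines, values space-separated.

After step 1:
  4 19/4 5
  17/4 28/5 25/4
  4 9/2 6
After step 2:
  13/3 387/80 16/3
  357/80 507/100 457/80
  17/4 201/40 67/12

Answer: 13/3 387/80 16/3
357/80 507/100 457/80
17/4 201/40 67/12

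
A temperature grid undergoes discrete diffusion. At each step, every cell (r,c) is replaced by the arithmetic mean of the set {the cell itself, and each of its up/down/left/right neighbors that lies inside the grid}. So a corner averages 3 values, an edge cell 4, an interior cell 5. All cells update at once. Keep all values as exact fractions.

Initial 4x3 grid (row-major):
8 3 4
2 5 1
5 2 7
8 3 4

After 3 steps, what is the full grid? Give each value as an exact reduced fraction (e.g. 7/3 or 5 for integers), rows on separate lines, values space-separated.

Answer: 8981/2160 333/80 7831/2160
1283/288 19/5 1129/288
6193/1440 1733/400 5543/1440
5047/1080 1377/320 2341/540

Derivation:
After step 1:
  13/3 5 8/3
  5 13/5 17/4
  17/4 22/5 7/2
  16/3 17/4 14/3
After step 2:
  43/9 73/20 143/36
  971/240 17/4 781/240
  1139/240 19/5 1009/240
  83/18 373/80 149/36
After step 3:
  8981/2160 333/80 7831/2160
  1283/288 19/5 1129/288
  6193/1440 1733/400 5543/1440
  5047/1080 1377/320 2341/540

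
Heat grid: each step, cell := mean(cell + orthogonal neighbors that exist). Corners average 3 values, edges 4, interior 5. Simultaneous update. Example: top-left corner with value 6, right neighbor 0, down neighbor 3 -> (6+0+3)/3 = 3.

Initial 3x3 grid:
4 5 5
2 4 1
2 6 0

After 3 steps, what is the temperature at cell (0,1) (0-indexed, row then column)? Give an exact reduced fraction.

Answer: 26021/7200

Derivation:
Step 1: cell (0,1) = 9/2
Step 2: cell (0,1) = 463/120
Step 3: cell (0,1) = 26021/7200
Full grid after step 3:
  3953/1080 26021/7200 1879/540
  2033/600 1667/500 7507/2400
  431/135 5449/1800 3133/1080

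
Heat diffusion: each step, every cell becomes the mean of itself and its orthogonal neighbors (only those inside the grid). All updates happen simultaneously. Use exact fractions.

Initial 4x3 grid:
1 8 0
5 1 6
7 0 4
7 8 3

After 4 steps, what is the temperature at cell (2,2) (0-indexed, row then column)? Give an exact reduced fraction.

Step 1: cell (2,2) = 13/4
Step 2: cell (2,2) = 15/4
Step 3: cell (2,2) = 473/120
Step 4: cell (2,2) = 4837/1200
Full grid after step 4:
  24763/6480 323159/86400 46241/12960
  177887/43200 69083/18000 40403/10800
  196207/43200 77483/18000 4837/1200
  3961/810 402749/86400 18887/4320

Answer: 4837/1200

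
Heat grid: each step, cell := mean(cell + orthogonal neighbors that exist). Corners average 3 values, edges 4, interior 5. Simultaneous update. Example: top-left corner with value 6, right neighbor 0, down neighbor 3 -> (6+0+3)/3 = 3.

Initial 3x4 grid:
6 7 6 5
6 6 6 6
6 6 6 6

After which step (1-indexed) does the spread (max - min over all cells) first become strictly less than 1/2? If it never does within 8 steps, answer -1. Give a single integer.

Answer: 2

Derivation:
Step 1: max=19/3, min=17/3, spread=2/3
Step 2: max=1487/240, min=209/36, spread=281/720
  -> spread < 1/2 first at step 2
Step 3: max=13337/2160, min=635/108, spread=637/2160
Step 4: max=397307/64800, min=5114341/864000, spread=549257/2592000
Step 5: max=11879609/1944000, min=307994879/51840000, spread=26384083/155520000
Step 6: max=355258583/58320000, min=18523348861/3110400000, spread=1271326697/9331200000
Step 7: max=2658821459/437400000, min=1113716712599/186624000000, spread=62141329723/559872000000
Step 8: max=636973398199/104976000000, min=66924833987941/11197440000000, spread=3056985459857/33592320000000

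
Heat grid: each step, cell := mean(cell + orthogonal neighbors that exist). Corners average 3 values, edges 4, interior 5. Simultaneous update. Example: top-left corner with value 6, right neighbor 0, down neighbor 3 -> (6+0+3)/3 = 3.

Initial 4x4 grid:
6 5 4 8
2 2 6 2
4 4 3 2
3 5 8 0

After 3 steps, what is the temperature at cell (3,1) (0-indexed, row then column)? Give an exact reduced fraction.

Answer: 991/240

Derivation:
Step 1: cell (3,1) = 5
Step 2: cell (3,1) = 83/20
Step 3: cell (3,1) = 991/240
Full grid after step 3:
  8843/2160 15109/3600 16589/3600 9409/2160
  27083/7200 24509/6000 23623/6000 29713/7200
  1853/480 7587/2000 23651/6000 24521/7200
  2837/720 991/240 13393/3600 7781/2160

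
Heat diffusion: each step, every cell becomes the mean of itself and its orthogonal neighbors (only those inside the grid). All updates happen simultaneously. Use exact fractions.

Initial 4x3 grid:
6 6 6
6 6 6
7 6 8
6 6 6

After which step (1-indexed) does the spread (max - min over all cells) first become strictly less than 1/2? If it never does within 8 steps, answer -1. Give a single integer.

Step 1: max=20/3, min=6, spread=2/3
Step 2: max=197/30, min=6, spread=17/30
Step 3: max=871/135, min=437/72, spread=413/1080
  -> spread < 1/2 first at step 3
Step 4: max=25831/4050, min=18391/3000, spread=20063/81000
Step 5: max=6194471/972000, min=1991647/324000, spread=21953/97200
Step 6: max=184968677/29160000, min=15010771/2430000, spread=193577/1166400
Step 7: max=11077673443/1749600000, min=1804946953/291600000, spread=9919669/69984000
Step 8: max=663058244387/104976000000, min=13570935469/2187000000, spread=18645347/167961600

Answer: 3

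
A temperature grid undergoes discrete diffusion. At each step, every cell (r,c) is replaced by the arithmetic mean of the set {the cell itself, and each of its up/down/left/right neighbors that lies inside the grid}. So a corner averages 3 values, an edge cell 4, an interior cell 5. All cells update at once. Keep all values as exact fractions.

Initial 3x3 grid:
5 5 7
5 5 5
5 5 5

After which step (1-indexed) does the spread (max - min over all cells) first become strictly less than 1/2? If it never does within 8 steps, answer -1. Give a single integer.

Step 1: max=17/3, min=5, spread=2/3
Step 2: max=50/9, min=5, spread=5/9
Step 3: max=581/108, min=5, spread=41/108
  -> spread < 1/2 first at step 3
Step 4: max=34531/6480, min=911/180, spread=347/1296
Step 5: max=2050937/388800, min=9157/1800, spread=2921/15552
Step 6: max=122468539/23328000, min=1105483/216000, spread=24611/186624
Step 7: max=7317122033/1399680000, min=24956741/4860000, spread=207329/2239488
Step 8: max=437933952451/83980800000, min=1334801599/259200000, spread=1746635/26873856

Answer: 3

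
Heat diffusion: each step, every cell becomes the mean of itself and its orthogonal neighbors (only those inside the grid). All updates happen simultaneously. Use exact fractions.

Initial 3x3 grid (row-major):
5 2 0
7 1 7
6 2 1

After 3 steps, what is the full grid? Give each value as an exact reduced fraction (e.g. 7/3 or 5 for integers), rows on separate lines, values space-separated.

Answer: 8443/2160 1423/450 2131/720
55811/14400 3547/1000 40561/14400
2951/720 24293/7200 6803/2160

Derivation:
After step 1:
  14/3 2 3
  19/4 19/5 9/4
  5 5/2 10/3
After step 2:
  137/36 101/30 29/12
  1093/240 153/50 743/240
  49/12 439/120 97/36
After step 3:
  8443/2160 1423/450 2131/720
  55811/14400 3547/1000 40561/14400
  2951/720 24293/7200 6803/2160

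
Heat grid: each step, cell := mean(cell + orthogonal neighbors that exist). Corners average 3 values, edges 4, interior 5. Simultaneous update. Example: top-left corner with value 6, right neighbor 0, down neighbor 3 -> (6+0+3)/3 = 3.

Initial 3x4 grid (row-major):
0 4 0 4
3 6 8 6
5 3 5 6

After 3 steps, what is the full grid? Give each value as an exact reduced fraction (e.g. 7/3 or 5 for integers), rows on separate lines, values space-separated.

Answer: 1757/540 3151/900 14959/3600 947/216
2887/800 8333/2000 9243/2000 1517/300
8803/2160 32383/7200 37243/7200 2297/432

Derivation:
After step 1:
  7/3 5/2 4 10/3
  7/2 24/5 5 6
  11/3 19/4 11/2 17/3
After step 2:
  25/9 409/120 89/24 40/9
  143/40 411/100 253/50 5
  143/36 1123/240 251/48 103/18
After step 3:
  1757/540 3151/900 14959/3600 947/216
  2887/800 8333/2000 9243/2000 1517/300
  8803/2160 32383/7200 37243/7200 2297/432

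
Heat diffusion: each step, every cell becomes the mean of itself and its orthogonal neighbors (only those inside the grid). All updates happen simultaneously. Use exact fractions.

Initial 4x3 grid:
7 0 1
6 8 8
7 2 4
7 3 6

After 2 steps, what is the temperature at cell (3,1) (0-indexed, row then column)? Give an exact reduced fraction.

Answer: 193/40

Derivation:
Step 1: cell (3,1) = 9/2
Step 2: cell (3,1) = 193/40
Full grid after step 2:
  46/9 121/30 49/12
  649/120 517/100 361/80
  689/120 123/25 1163/240
  47/9 193/40 83/18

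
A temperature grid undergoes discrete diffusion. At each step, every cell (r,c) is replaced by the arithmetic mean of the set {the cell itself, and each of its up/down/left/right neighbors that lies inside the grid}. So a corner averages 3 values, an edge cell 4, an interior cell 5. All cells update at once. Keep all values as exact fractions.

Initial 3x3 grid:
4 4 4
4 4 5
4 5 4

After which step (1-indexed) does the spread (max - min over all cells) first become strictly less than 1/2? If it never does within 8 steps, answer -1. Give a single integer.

Step 1: max=14/3, min=4, spread=2/3
Step 2: max=353/80, min=4, spread=33/80
  -> spread < 1/2 first at step 2
Step 3: max=4757/1080, min=371/90, spread=61/216
Step 4: max=280639/64800, min=11161/2700, spread=511/2592
Step 5: max=16781933/3888000, min=150401/36000, spread=4309/31104
Step 6: max=1000503751/233280000, min=20371237/4860000, spread=36295/373248
Step 7: max=59872370597/13996800000, min=4909735831/1166400000, spread=305773/4478976
Step 8: max=3582546670159/839808000000, min=49198575497/11664000000, spread=2575951/53747712

Answer: 2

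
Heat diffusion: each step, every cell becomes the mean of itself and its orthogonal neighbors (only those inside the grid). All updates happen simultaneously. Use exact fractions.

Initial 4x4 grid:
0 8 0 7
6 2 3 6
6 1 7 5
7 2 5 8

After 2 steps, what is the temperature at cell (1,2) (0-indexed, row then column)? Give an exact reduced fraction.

Answer: 431/100

Derivation:
Step 1: cell (1,2) = 18/5
Step 2: cell (1,2) = 431/100
Full grid after step 2:
  32/9 47/12 56/15 169/36
  103/24 86/25 431/100 1181/240
  171/40 411/100 117/25 439/80
  55/12 357/80 389/80 6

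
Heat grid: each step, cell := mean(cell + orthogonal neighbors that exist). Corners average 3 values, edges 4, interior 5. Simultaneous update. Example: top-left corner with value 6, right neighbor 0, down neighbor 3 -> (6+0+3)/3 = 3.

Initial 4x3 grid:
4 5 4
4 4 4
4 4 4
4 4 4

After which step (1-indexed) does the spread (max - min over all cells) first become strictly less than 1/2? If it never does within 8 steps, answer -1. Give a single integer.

Answer: 1

Derivation:
Step 1: max=13/3, min=4, spread=1/3
  -> spread < 1/2 first at step 1
Step 2: max=1027/240, min=4, spread=67/240
Step 3: max=9077/2160, min=4, spread=437/2160
Step 4: max=3613531/864000, min=4009/1000, spread=29951/172800
Step 5: max=32319821/7776000, min=13579/3375, spread=206761/1555200
Step 6: max=12897795571/3110400000, min=21765671/5400000, spread=14430763/124416000
Step 7: max=771603741689/186624000000, min=1745652727/432000000, spread=139854109/1492992000
Step 8: max=46212231890251/11197440000000, min=157371228977/38880000000, spread=7114543559/89579520000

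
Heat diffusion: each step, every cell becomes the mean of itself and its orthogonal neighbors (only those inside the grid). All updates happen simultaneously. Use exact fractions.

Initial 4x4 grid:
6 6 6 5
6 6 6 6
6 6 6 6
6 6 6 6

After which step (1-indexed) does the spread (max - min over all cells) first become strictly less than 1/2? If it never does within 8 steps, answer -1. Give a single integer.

Step 1: max=6, min=17/3, spread=1/3
  -> spread < 1/2 first at step 1
Step 2: max=6, min=103/18, spread=5/18
Step 3: max=6, min=1255/216, spread=41/216
Step 4: max=6, min=37837/6480, spread=1043/6480
Step 5: max=6, min=1140847/194400, spread=25553/194400
Step 6: max=107921/18000, min=34320541/5832000, spread=645863/5832000
Step 7: max=719029/120000, min=1032118309/174960000, spread=16225973/174960000
Step 8: max=323299/54000, min=31015322017/5248800000, spread=409340783/5248800000

Answer: 1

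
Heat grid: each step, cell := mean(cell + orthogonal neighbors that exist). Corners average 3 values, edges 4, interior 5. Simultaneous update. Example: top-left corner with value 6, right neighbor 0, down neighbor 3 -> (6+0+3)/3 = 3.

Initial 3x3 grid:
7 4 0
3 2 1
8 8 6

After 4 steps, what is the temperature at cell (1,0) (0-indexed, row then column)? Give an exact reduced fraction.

Step 1: cell (1,0) = 5
Step 2: cell (1,0) = 49/10
Step 3: cell (1,0) = 5701/1200
Step 4: cell (1,0) = 13753/3000
Full grid after step 4:
  536567/129600 3180239/864000 214471/64800
  13753/3000 745909/180000 3197239/864000
  80549/16200 15644/3375 181589/43200

Answer: 13753/3000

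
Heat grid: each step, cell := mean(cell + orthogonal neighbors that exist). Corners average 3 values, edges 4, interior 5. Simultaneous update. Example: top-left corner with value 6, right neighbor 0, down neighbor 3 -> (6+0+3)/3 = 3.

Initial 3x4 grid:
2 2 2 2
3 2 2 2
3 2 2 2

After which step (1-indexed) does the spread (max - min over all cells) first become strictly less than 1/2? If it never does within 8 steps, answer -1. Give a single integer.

Step 1: max=8/3, min=2, spread=2/3
Step 2: max=89/36, min=2, spread=17/36
  -> spread < 1/2 first at step 2
Step 3: max=5167/2160, min=2, spread=847/2160
Step 4: max=75431/32400, min=454/225, spread=2011/6480
Step 5: max=8906783/3888000, min=219713/108000, spread=199423/777600
Step 6: max=527464867/233280000, min=4435249/2160000, spread=1938319/9331200
Step 7: max=31355277053/13996800000, min=402244199/194400000, spread=95747789/559872000
Step 8: max=1867185255127/839808000000, min=24301143941/11664000000, spread=940023131/6718464000

Answer: 2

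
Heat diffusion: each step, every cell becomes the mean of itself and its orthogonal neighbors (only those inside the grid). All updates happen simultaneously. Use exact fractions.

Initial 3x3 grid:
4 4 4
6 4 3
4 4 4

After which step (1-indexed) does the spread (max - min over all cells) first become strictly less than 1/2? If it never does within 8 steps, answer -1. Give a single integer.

Answer: 3

Derivation:
Step 1: max=14/3, min=11/3, spread=1
Step 2: max=541/120, min=137/36, spread=253/360
Step 3: max=31277/7200, min=55879/14400, spread=89/192
  -> spread < 1/2 first at step 3
Step 4: max=1854169/432000, min=3425213/864000, spread=755/2304
Step 5: max=109733393/25920000, min=207554911/51840000, spread=6353/27648
Step 6: max=6536905621/1555200000, min=12571958117/3110400000, spread=53531/331776
Step 7: max=389787533237/93312000000, min=758436644599/186624000000, spread=450953/3981312
Step 8: max=23297731897489/5598720000000, min=45705063091853/11197440000000, spread=3799043/47775744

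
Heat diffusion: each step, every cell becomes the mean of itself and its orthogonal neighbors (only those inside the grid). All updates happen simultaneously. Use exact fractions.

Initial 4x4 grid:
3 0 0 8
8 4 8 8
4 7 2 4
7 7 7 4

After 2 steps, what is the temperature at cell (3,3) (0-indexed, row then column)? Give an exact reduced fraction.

Step 1: cell (3,3) = 5
Step 2: cell (3,3) = 29/6
Full grid after step 2:
  61/18 889/240 929/240 49/9
  1219/240 211/50 132/25 637/120
  441/80 293/50 243/50 221/40
  13/2 57/10 113/20 29/6

Answer: 29/6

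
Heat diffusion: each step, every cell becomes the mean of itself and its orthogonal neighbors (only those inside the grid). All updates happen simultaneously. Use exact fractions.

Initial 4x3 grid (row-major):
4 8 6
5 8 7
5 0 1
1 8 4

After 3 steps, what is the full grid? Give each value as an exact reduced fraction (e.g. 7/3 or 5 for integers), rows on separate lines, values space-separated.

After step 1:
  17/3 13/2 7
  11/2 28/5 11/2
  11/4 22/5 3
  14/3 13/4 13/3
After step 2:
  53/9 743/120 19/3
  1171/240 11/2 211/40
  1039/240 19/5 517/120
  32/9 333/80 127/36
After step 3:
  12211/2160 8609/1440 89/15
  1483/288 1231/240 257/48
  5963/1440 221/50 761/180
  4337/1080 3611/960 8639/2160

Answer: 12211/2160 8609/1440 89/15
1483/288 1231/240 257/48
5963/1440 221/50 761/180
4337/1080 3611/960 8639/2160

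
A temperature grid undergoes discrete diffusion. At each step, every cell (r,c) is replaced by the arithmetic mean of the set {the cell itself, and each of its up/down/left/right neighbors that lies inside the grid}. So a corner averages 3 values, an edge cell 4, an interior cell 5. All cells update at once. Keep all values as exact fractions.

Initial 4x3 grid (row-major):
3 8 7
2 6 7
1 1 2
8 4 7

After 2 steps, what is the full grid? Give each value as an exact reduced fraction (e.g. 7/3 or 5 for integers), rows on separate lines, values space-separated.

After step 1:
  13/3 6 22/3
  3 24/5 11/2
  3 14/5 17/4
  13/3 5 13/3
After step 2:
  40/9 337/60 113/18
  227/60 221/50 1313/240
  197/60 397/100 1013/240
  37/9 247/60 163/36

Answer: 40/9 337/60 113/18
227/60 221/50 1313/240
197/60 397/100 1013/240
37/9 247/60 163/36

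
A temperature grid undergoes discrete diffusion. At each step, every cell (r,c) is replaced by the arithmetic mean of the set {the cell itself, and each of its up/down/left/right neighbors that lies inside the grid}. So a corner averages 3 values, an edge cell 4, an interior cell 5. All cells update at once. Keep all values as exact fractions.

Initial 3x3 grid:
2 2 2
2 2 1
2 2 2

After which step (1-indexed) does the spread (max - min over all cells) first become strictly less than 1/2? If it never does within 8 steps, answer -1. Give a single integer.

Step 1: max=2, min=5/3, spread=1/3
  -> spread < 1/2 first at step 1
Step 2: max=2, min=413/240, spread=67/240
Step 3: max=393/200, min=3883/2160, spread=1807/10800
Step 4: max=10439/5400, min=1570037/864000, spread=33401/288000
Step 5: max=1036609/540000, min=14322067/7776000, spread=3025513/38880000
Step 6: max=54844051/28800000, min=5755873133/3110400000, spread=53531/995328
Step 7: max=14760883949/7776000000, min=347215074151/186624000000, spread=450953/11943936
Step 8: max=1765231389481/933120000000, min=20885976439397/11197440000000, spread=3799043/143327232

Answer: 1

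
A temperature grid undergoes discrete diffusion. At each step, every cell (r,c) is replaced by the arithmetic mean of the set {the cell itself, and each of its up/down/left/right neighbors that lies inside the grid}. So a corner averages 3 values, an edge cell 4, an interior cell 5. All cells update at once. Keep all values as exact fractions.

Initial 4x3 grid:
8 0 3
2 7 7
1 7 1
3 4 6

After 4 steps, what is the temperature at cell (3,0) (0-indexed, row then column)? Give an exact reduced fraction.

Answer: 253171/64800

Derivation:
Step 1: cell (3,0) = 8/3
Step 2: cell (3,0) = 131/36
Step 3: cell (3,0) = 1595/432
Step 4: cell (3,0) = 253171/64800
Full grid after step 4:
  131233/32400 1784129/432000 17051/4050
  870797/216000 750151/180000 927047/216000
  849337/216000 23443/5625 928087/216000
  253171/64800 438121/108000 277921/64800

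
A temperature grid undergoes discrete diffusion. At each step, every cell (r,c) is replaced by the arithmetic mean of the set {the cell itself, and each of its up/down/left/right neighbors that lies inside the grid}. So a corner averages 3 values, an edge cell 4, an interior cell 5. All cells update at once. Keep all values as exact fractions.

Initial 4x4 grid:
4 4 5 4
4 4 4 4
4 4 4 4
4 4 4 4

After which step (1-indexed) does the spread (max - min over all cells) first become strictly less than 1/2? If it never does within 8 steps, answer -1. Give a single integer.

Answer: 1

Derivation:
Step 1: max=13/3, min=4, spread=1/3
  -> spread < 1/2 first at step 1
Step 2: max=511/120, min=4, spread=31/120
Step 3: max=4531/1080, min=4, spread=211/1080
Step 4: max=448843/108000, min=4, spread=16843/108000
Step 5: max=4026643/972000, min=36079/9000, spread=130111/972000
Step 6: max=120282367/29160000, min=2167159/540000, spread=3255781/29160000
Step 7: max=3599553691/874800000, min=2171107/540000, spread=82360351/874800000
Step 8: max=107727316891/26244000000, min=391306441/97200000, spread=2074577821/26244000000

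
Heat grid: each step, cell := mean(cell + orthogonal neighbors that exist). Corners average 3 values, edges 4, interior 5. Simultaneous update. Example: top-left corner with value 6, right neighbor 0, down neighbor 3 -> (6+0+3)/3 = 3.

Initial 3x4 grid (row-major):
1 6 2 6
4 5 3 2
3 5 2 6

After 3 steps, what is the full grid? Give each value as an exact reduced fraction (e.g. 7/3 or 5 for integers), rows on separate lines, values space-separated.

Answer: 511/135 26149/7200 27719/7200 488/135
52553/14400 23437/6000 21517/6000 54773/14400
349/90 2961/800 27719/7200 1937/540

Derivation:
After step 1:
  11/3 7/2 17/4 10/3
  13/4 23/5 14/5 17/4
  4 15/4 4 10/3
After step 2:
  125/36 961/240 833/240 71/18
  931/240 179/50 199/50 823/240
  11/3 327/80 833/240 139/36
After step 3:
  511/135 26149/7200 27719/7200 488/135
  52553/14400 23437/6000 21517/6000 54773/14400
  349/90 2961/800 27719/7200 1937/540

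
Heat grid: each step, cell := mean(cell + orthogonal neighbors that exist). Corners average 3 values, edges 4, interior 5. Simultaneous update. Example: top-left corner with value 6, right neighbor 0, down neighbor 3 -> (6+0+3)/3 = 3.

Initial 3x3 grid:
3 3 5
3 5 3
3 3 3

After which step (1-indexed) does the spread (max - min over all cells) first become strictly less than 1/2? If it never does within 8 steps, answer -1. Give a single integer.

Step 1: max=4, min=3, spread=1
Step 2: max=35/9, min=129/40, spread=239/360
Step 3: max=13127/3600, min=587/180, spread=1387/3600
  -> spread < 1/2 first at step 3
Step 4: max=59041/16200, min=36469/10800, spread=347/1296
Step 5: max=3470477/972000, min=2191943/648000, spread=2921/15552
Step 6: max=207386269/58320000, min=133130221/38880000, spread=24611/186624
Step 7: max=12349287593/3499200000, min=8016890687/2332800000, spread=207329/2239488
Step 8: max=738700475521/209952000000, min=483369926389/139968000000, spread=1746635/26873856

Answer: 3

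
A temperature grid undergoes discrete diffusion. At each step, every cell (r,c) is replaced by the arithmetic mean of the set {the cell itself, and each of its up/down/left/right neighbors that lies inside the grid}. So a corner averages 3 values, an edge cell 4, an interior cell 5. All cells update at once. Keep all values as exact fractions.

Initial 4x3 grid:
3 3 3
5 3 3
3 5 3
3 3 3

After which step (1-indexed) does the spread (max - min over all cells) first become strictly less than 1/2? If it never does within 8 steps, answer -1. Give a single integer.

Step 1: max=4, min=3, spread=1
Step 2: max=449/120, min=3, spread=89/120
Step 3: max=4307/1200, min=1289/400, spread=11/30
  -> spread < 1/2 first at step 3
Step 4: max=379547/108000, min=35017/10800, spread=29377/108000
Step 5: max=469171/135000, min=894517/270000, spread=1753/10800
Step 6: max=9907807/2880000, min=64658041/19440000, spread=71029/622080
Step 7: max=6670716229/1944000000, min=3908223619/1166400000, spread=7359853/91125000
Step 8: max=35458144567/10368000000, min=78353335807/23328000000, spread=45679663/746496000

Answer: 3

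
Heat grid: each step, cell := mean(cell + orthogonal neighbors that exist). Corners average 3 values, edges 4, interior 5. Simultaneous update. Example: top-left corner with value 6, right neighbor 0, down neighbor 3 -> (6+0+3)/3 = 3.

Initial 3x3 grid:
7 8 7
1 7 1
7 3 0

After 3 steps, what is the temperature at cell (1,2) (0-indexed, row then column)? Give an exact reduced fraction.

Answer: 12319/2880

Derivation:
Step 1: cell (1,2) = 15/4
Step 2: cell (1,2) = 173/48
Step 3: cell (1,2) = 12319/2880
Full grid after step 3:
  2323/432 15769/2880 523/108
  803/160 5273/1200 12319/2880
  1787/432 3803/960 361/108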